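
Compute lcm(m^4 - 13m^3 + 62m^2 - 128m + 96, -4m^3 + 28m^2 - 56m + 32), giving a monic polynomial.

m^5 - 14m^4 + 75m^3 - 190m^2 + 224m - 96

By polynomial division,
  m^4 - 13m^3 + 62m^2 - 128m + 96 = (-(1/4)m + 3/2)(-4m^3 + 28m^2 - 56m + 32) + (6m^2 - 36m + 48)
  -4m^3 + 28m^2 - 56m + 32 = (-(2/3)m + 2/3)(6m^2 - 36m + 48) + (0)
Last nonzero remainder: 6m^2 - 36m + 48. Dividing through by 6 gives the monic gcd m^2 - 6m + 8.
Then lcm(f, g) = f·g / gcd(f, g); expanding and making the result monic gives the answer.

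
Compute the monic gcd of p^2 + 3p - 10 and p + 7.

Repeated division with remainder:
  p^2 + 3p - 10 = (p - 4)(p + 7) + (18)
  p + 7 = ((1/18)p + 7/18)(18) + (0)
The last nonzero remainder is the constant 18, so the polynomials are coprime and gcd = 1.

1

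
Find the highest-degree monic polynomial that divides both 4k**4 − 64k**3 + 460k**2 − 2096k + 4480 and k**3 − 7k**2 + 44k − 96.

Apply the Euclidean algorithm:
  4k**4 − 64k**3 + 460k**2 − 2096k + 4480 = (4k − 36)(k**3 − 7k**2 + 44k − 96) + (32k**2 − 128k + 1024)
  k**3 − 7k**2 + 44k − 96 = ((1/32)k − 3/32)(32k**2 − 128k + 1024) + (0)
Last nonzero remainder: 32k**2 − 128k + 1024. Dividing through by 32 gives the monic gcd k**2 − 4k + 32.

k**2 − 4k + 32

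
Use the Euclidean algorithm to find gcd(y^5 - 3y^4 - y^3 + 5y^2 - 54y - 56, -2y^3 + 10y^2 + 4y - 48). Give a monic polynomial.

Apply the Euclidean algorithm:
  y^5 - 3y^4 - y^3 + 5y^2 - 54y - 56 = (-(1/2)y^2 - y - 11/2)(-2y^3 + 10y^2 + 4y - 48) + (40y^2 - 80y - 320)
  -2y^3 + 10y^2 + 4y - 48 = (-(1/20)y + 3/20)(40y^2 - 80y - 320) + (0)
Last nonzero remainder: 40y^2 - 80y - 320. Dividing through by 40 gives the monic gcd y^2 - 2y - 8.

y^2 - 2y - 8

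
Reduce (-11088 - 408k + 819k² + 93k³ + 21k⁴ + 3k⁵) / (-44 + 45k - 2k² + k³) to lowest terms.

By polynomial division,
  3k⁵ + 21k⁴ + 93k³ + 819k² - 408k - 11088 = (3k² + 27k + 12)(k³ - 2k² + 45k - 44) + (-240k² + 240k - 10560)
  k³ - 2k² + 45k - 44 = (-(1/240)k + 1/240)(-240k² + 240k - 10560) + (0)
Last nonzero remainder: -240k² + 240k - 10560. Dividing through by -240 gives the monic gcd k² - k + 44.
Cancel k² - k + 44 from numerator and denominator to get the reduced form.

(-252 - 15k + 24k² + 3k³)/(-1 + k)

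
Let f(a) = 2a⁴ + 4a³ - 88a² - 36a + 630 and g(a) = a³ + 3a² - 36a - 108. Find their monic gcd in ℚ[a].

Euclidean algorithm in ℚ[a]:
  2a⁴ + 4a³ - 88a² - 36a + 630 = (2a - 2)(a³ + 3a² - 36a - 108) + (-10a² + 108a + 414)
  a³ + 3a² - 36a - 108 = (-(1/10)a - 69/50)(-10a² + 108a + 414) + ((3861/25)a + 11583/25)
  -10a² + 108a + 414 = (-(250/3861)a + 1150/1287)((3861/25)a + 11583/25) + (0)
Last nonzero remainder: (3861/25)a + 11583/25. Dividing through by 3861/25 gives the monic gcd a + 3.

a + 3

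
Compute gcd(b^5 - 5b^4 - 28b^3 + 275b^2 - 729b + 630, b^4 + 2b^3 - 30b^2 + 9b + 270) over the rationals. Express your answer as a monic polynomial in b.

b^2 - 7b + 15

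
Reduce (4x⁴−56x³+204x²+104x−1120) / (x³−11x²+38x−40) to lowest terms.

Euclidean algorithm in ℚ[x]:
  4x⁴−56x³+204x²+104x−1120 = (4x−12)(x³−11x²+38x−40) + (−80x²+720x−1600)
  x³−11x²+38x−40 = (−(1/80)x+1/40)(−80x²+720x−1600) + (0)
Last nonzero remainder: −80x²+720x−1600. Dividing through by −80 gives the monic gcd x²−9x+20.
Cancel x²−9x+20 from numerator and denominator to get the reduced form.

(4x²−20x−56)/(x−2)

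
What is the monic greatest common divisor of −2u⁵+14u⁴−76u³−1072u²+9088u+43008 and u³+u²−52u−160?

u²−4u−32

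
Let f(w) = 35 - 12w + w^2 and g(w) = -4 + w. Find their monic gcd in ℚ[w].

1

Repeated division with remainder:
  w^2 - 12w + 35 = (w - 8)(w - 4) + (3)
  w - 4 = ((1/3)w - 4/3)(3) + (0)
The last nonzero remainder is the constant 3, so the polynomials are coprime and gcd = 1.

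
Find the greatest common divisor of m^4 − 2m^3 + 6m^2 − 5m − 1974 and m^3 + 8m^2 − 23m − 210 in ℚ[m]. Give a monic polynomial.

m + 6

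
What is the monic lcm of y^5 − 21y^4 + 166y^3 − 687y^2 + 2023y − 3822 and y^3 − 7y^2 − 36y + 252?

Euclidean algorithm in ℚ[y]:
  y^5 − 21y^4 + 166y^3 − 687y^2 + 2023y − 3822 = (y^2 − 14y + 104)(y^3 − 7y^2 − 36y + 252) + (−715y^2 + 9295y − 30030)
  y^3 − 7y^2 − 36y + 252 = (−(1/715)y − 6/715)(−715y^2 + 9295y − 30030) + (0)
Last nonzero remainder: −715y^2 + 9295y − 30030. Dividing through by −715 gives the monic gcd y^2 − 13y + 42.
Then lcm(f, g) = f·g / gcd(f, g); expanding and making the result monic gives the answer.

y^6 − 15y^5 + 40y^4 + 309y^3 − 2099y^2 + 8316y − 22932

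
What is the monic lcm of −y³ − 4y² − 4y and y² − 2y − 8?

Euclidean algorithm in ℚ[y]:
  −y³ − 4y² − 4y = (−y − 6)(y² − 2y − 8) + (−24y − 48)
  y² − 2y − 8 = (−(1/24)y + 1/6)(−24y − 48) + (0)
Last nonzero remainder: −24y − 48. Dividing through by −24 gives the monic gcd y + 2.
Then lcm(f, g) = f·g / gcd(f, g); expanding and making the result monic gives the answer.

y⁴ − 12y² − 16y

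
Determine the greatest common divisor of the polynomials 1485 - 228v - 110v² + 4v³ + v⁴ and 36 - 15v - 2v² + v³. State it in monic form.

-3 + v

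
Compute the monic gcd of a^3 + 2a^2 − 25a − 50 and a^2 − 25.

a^2 − 25

Repeated division with remainder:
  a^3 + 2a^2 − 25a − 50 = (a + 2)(a^2 − 25) + (0)
The last nonzero remainder a^2 − 25 is already monic.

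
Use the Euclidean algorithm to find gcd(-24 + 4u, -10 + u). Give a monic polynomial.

1

Euclidean algorithm in ℚ[u]:
  4u - 24 = (4)(u - 10) + (16)
  u - 10 = ((1/16)u - 5/8)(16) + (0)
The last nonzero remainder is the constant 16, so the polynomials are coprime and gcd = 1.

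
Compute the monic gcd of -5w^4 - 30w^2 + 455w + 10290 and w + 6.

w + 6

Apply the Euclidean algorithm:
  -5w^4 - 30w^2 + 455w + 10290 = (-5w^3 + 30w^2 - 210w + 1715)(w + 6) + (0)
The last nonzero remainder w + 6 is already monic.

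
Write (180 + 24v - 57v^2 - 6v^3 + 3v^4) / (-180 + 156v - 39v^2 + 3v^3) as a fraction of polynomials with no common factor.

(6 + 5v + v^2)/(-6 + v)

Euclidean algorithm in ℚ[v]:
  3v^4 - 6v^3 - 57v^2 + 24v + 180 = (v + 11)(3v^3 - 39v^2 + 156v - 180) + (216v^2 - 1512v + 2160)
  3v^3 - 39v^2 + 156v - 180 = ((1/72)v - 1/12)(216v^2 - 1512v + 2160) + (0)
Last nonzero remainder: 216v^2 - 1512v + 2160. Dividing through by 216 gives the monic gcd v^2 - 7v + 10.
Cancel v^2 - 7v + 10 from numerator and denominator to get the reduced form.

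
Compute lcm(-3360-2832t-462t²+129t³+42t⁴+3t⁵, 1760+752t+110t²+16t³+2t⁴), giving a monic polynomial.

-49280-40416t-6952t²+1102t³+419t⁴+73t⁵+13t⁶+t⁷

Repeated division with remainder:
  3t⁵+42t⁴+129t³-462t²-2832t-3360 = ((3/2)t+9)(2t⁴+16t³+110t²+752t+1760) + (-180t³-2580t²-12240t-19200)
  2t⁴+16t³+110t²+752t+1760 = (-(1/90)t+19/270)(-180t³-2580t²-12240t-19200) + ((1400/9)t²+1400t+28000/9)
  -180t³-2580t²-12240t-19200 = (-(81/70)t-216/35)((1400/9)t²+1400t+28000/9) + (0)
Last nonzero remainder: (1400/9)t²+1400t+28000/9. Dividing through by 1400/9 gives the monic gcd t²+9t+20.
Then lcm(f, g) = f·g / gcd(f, g); expanding and making the result monic gives the answer.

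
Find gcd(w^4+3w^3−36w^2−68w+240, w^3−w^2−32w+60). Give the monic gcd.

w^3−w^2−32w+60

By polynomial division,
  w^4+3w^3−36w^2−68w+240 = (w+4)(w^3−w^2−32w+60) + (0)
The last nonzero remainder w^3−w^2−32w+60 is already monic.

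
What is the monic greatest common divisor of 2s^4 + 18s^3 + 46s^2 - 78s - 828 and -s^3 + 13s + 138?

Euclidean algorithm in ℚ[s]:
  2s^4 + 18s^3 + 46s^2 - 78s - 828 = (-2s - 18)(-s^3 + 13s + 138) + (72s^2 + 432s + 1656)
  -s^3 + 13s + 138 = (-(1/72)s + 1/12)(72s^2 + 432s + 1656) + (0)
Last nonzero remainder: 72s^2 + 432s + 1656. Dividing through by 72 gives the monic gcd s^2 + 6s + 23.

s^2 + 6s + 23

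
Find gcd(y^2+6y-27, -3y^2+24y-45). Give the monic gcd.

Repeated division with remainder:
  y^2+6y-27 = (-1/3)(-3y^2+24y-45) + (14y-42)
  -3y^2+24y-45 = (-(3/14)y+15/14)(14y-42) + (0)
Last nonzero remainder: 14y-42. Dividing through by 14 gives the monic gcd y-3.

y-3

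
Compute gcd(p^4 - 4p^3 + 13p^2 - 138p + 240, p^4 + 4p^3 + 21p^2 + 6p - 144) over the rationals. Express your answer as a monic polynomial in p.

p^3 + p^2 + 18p - 48

By polynomial division,
  p^4 - 4p^3 + 13p^2 - 138p + 240 = (p^4 + 4p^3 + 21p^2 + 6p - 144) + (-8p^3 - 8p^2 - 144p + 384)
  p^4 + 4p^3 + 21p^2 + 6p - 144 = (-(1/8)p - 3/8)(-8p^3 - 8p^2 - 144p + 384) + (0)
Last nonzero remainder: -8p^3 - 8p^2 - 144p + 384. Dividing through by -8 gives the monic gcd p^3 + p^2 + 18p - 48.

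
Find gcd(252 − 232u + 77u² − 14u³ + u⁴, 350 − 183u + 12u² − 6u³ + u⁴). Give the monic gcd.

Euclidean algorithm in ℚ[u]:
  u⁴ − 14u³ + 77u² − 232u + 252 = (u⁴ − 6u³ + 12u² − 183u + 350) + (−8u³ + 65u² − 49u − 98)
  u⁴ − 6u³ + 12u² − 183u + 350 = (−(1/8)u − 17/64)(−8u³ + 65u² − 49u − 98) + ((1481/64)u² − (13329/64)u + 10367/32)
  −8u³ + 65u² − 49u − 98 = (−(512/1481)u − 448/1481)((1481/64)u² − (13329/64)u + 10367/32) + (0)
Last nonzero remainder: (1481/64)u² − (13329/64)u + 10367/32. Dividing through by 1481/64 gives the monic gcd u² − 9u + 14.

14 − 9u + u²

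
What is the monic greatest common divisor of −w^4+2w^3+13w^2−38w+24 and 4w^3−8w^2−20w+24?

w^2−4w+3

By polynomial division,
  −w^4+2w^3+13w^2−38w+24 = (−(1/4)w)(4w^3−8w^2−20w+24) + (8w^2−32w+24)
  4w^3−8w^2−20w+24 = ((1/2)w+1)(8w^2−32w+24) + (0)
Last nonzero remainder: 8w^2−32w+24. Dividing through by 8 gives the monic gcd w^2−4w+3.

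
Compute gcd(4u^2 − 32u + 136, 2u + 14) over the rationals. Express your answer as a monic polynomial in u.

Euclidean algorithm in ℚ[u]:
  4u^2 − 32u + 136 = (2u − 30)(2u + 14) + (556)
  2u + 14 = ((1/278)u + 7/278)(556) + (0)
The last nonzero remainder is the constant 556, so the polynomials are coprime and gcd = 1.

1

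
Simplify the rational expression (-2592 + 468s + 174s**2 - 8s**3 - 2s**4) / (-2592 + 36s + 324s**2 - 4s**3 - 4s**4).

Euclidean algorithm in ℚ[s]:
  -2s**4 - 8s**3 + 174s**2 + 468s - 2592 = (1/2)(-4s**4 - 4s**3 + 324s**2 + 36s - 2592) + (-6s**3 + 12s**2 + 450s - 1296)
  -4s**4 - 4s**3 + 324s**2 + 36s - 2592 = ((2/3)s + 2)(-6s**3 + 12s**2 + 450s - 1296) + (0)
Last nonzero remainder: -6s**3 + 12s**2 + 450s - 1296. Dividing through by -6 gives the monic gcd s**3 - 2s**2 - 75s + 216.
Cancel s**3 - 2s**2 - 75s + 216 from numerator and denominator to get the reduced form.

(6 + s)/(6 + 2s)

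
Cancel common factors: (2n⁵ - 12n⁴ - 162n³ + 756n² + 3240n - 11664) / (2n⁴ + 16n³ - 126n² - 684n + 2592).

(n³ + 3n² - 72n - 324)/(n² + 17n + 72)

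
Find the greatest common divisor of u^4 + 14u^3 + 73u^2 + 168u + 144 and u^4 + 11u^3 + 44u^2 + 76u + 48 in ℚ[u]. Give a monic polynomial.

u^2 + 7u + 12

Repeated division with remainder:
  u^4 + 14u^3 + 73u^2 + 168u + 144 = (u^4 + 11u^3 + 44u^2 + 76u + 48) + (3u^3 + 29u^2 + 92u + 96)
  u^4 + 11u^3 + 44u^2 + 76u + 48 = ((1/3)u + 4/9)(3u^3 + 29u^2 + 92u + 96) + ((4/9)u^2 + (28/9)u + 16/3)
  3u^3 + 29u^2 + 92u + 96 = ((27/4)u + 18)((4/9)u^2 + (28/9)u + 16/3) + (0)
Last nonzero remainder: (4/9)u^2 + (28/9)u + 16/3. Dividing through by 4/9 gives the monic gcd u^2 + 7u + 12.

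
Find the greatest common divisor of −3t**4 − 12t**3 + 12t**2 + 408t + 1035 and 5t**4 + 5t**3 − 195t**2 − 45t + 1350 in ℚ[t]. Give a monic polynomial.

t**2 − 2t − 15

Euclidean algorithm in ℚ[t]:
  −3t**4 − 12t**3 + 12t**2 + 408t + 1035 = (−3/5)(5t**4 + 5t**3 − 195t**2 − 45t + 1350) + (−9t**3 − 105t**2 + 381t + 1845)
  5t**4 + 5t**3 − 195t**2 − 45t + 1350 = (−(5/9)t + 160/27)(−9t**3 − 105t**2 + 381t + 1845) + ((5750/9)t**2 − (11500/9)t − 28750/3)
  −9t**3 − 105t**2 + 381t + 1845 = (−(81/5750)t − 1107/5750)((5750/9)t**2 − (11500/9)t − 28750/3) + (0)
Last nonzero remainder: (5750/9)t**2 − (11500/9)t − 28750/3. Dividing through by 5750/9 gives the monic gcd t**2 − 2t − 15.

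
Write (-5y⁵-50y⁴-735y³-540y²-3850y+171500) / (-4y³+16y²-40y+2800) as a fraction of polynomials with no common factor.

Repeated division with remainder:
  -5y⁵-50y⁴-735y³-540y²-3850y+171500 = ((5/4)y²+(35/2)y+965/4)(-4y³+16y²-40y+2800) + (-7200y²-43200y-504000)
  -4y³+16y²-40y+2800 = ((1/1800)y-1/180)(-7200y²-43200y-504000) + (0)
Last nonzero remainder: -7200y²-43200y-504000. Dividing through by -7200 gives the monic gcd y²+6y+70.
Cancel y²+6y+70 from numerator and denominator to get the reduced form.

(5y³+20y²+265y-2450)/(4y-40)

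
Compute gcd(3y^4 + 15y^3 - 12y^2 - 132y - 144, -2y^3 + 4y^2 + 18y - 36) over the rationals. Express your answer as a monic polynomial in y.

By polynomial division,
  3y^4 + 15y^3 - 12y^2 - 132y - 144 = (-(3/2)y - 21/2)(-2y^3 + 4y^2 + 18y - 36) + (57y^2 + 3y - 522)
  -2y^3 + 4y^2 + 18y - 36 = (-(2/57)y + 26/361)(57y^2 + 3y - 522) + (-(192/361)y + 576/361)
  57y^2 + 3y - 522 = (-(6859/64)y - 10469/32)(-(192/361)y + 576/361) + (0)
Last nonzero remainder: -(192/361)y + 576/361. Dividing through by -192/361 gives the monic gcd y - 3.

y - 3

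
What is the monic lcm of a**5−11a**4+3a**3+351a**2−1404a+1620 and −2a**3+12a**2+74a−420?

Euclidean algorithm in ℚ[a]:
  a**5−11a**4+3a**3+351a**2−1404a+1620 = (−(1/2)a**2+(5/2)a−5)(−2a**3+12a**2+74a−420) + (16a**2+16a−480)
  −2a**3+12a**2+74a−420 = (−(1/8)a+7/8)(16a**2+16a−480) + (0)
Last nonzero remainder: 16a**2+16a−480. Dividing through by 16 gives the monic gcd a**2+a−30.
Then lcm(f, g) = f·g / gcd(f, g); expanding and making the result monic gives the answer.

a**6−18a**5+80a**4+330a**3−3861a**2+11448a−11340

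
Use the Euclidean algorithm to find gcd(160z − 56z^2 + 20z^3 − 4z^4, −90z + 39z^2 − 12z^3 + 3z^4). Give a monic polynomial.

10z − z^2 + z^3

Euclidean algorithm in ℚ[z]:
  −4z^4 + 20z^3 − 56z^2 + 160z = (−4/3)(3z^4 − 12z^3 + 39z^2 − 90z) + (4z^3 − 4z^2 + 40z)
  3z^4 − 12z^3 + 39z^2 − 90z = ((3/4)z − 9/4)(4z^3 − 4z^2 + 40z) + (0)
Last nonzero remainder: 4z^3 − 4z^2 + 40z. Dividing through by 4 gives the monic gcd z^3 − z^2 + 10z.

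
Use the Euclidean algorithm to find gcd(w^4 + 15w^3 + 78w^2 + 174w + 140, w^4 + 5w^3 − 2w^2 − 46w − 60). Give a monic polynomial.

w^3 + 8w^2 + 22w + 20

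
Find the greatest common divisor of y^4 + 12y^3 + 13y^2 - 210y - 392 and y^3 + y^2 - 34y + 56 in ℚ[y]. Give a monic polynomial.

y^2 + 3y - 28

By polynomial division,
  y^4 + 12y^3 + 13y^2 - 210y - 392 = (y + 11)(y^3 + y^2 - 34y + 56) + (36y^2 + 108y - 1008)
  y^3 + y^2 - 34y + 56 = ((1/36)y - 1/18)(36y^2 + 108y - 1008) + (0)
Last nonzero remainder: 36y^2 + 108y - 1008. Dividing through by 36 gives the monic gcd y^2 + 3y - 28.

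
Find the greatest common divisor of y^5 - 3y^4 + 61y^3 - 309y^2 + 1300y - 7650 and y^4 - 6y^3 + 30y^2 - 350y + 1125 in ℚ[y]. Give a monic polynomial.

y^3 - y^2 + 25y - 225

By polynomial division,
  y^5 - 3y^4 + 61y^3 - 309y^2 + 1300y - 7650 = (y + 3)(y^4 - 6y^3 + 30y^2 - 350y + 1125) + (49y^3 - 49y^2 + 1225y - 11025)
  y^4 - 6y^3 + 30y^2 - 350y + 1125 = ((1/49)y - 5/49)(49y^3 - 49y^2 + 1225y - 11025) + (0)
Last nonzero remainder: 49y^3 - 49y^2 + 1225y - 11025. Dividing through by 49 gives the monic gcd y^3 - y^2 + 25y - 225.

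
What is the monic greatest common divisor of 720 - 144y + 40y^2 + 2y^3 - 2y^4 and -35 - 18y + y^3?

-5 + y

Euclidean algorithm in ℚ[y]:
  -2y^4 + 2y^3 + 40y^2 - 144y + 720 = (-2y + 2)(y^3 - 18y - 35) + (4y^2 - 178y + 790)
  y^3 - 18y - 35 = ((1/4)y + 89/8)(4y^2 - 178y + 790) + ((7059/4)y - 35295/4)
  4y^2 - 178y + 790 = ((16/7059)y - 632/7059)((7059/4)y - 35295/4) + (0)
Last nonzero remainder: (7059/4)y - 35295/4. Dividing through by 7059/4 gives the monic gcd y - 5.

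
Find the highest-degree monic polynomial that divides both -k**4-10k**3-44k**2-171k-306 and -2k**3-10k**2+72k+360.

k+6

Euclidean algorithm in ℚ[k]:
  -k**4-10k**3-44k**2-171k-306 = ((1/2)k+5/2)(-2k**3-10k**2+72k+360) + (-55k**2-531k-1206)
  -2k**3-10k**2+72k+360 = ((2/55)k-512/3025)(-55k**2-531k-1206) + ((78588/3025)k+471528/3025)
  -55k**2-531k-1206 = (-(166375/78588)k-202675/26196)((78588/3025)k+471528/3025) + (0)
Last nonzero remainder: (78588/3025)k+471528/3025. Dividing through by 78588/3025 gives the monic gcd k+6.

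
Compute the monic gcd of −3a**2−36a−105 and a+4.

1

Euclidean algorithm in ℚ[a]:
  −3a**2−36a−105 = (−3a−24)(a+4) + (−9)
  a+4 = (−(1/9)a−4/9)(−9) + (0)
The last nonzero remainder is the constant −9, so the polynomials are coprime and gcd = 1.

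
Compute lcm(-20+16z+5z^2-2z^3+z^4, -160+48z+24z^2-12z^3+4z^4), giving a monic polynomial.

40-52z+6z^2+9z^3-4z^4+z^5

By polynomial division,
  z^4-2z^3+5z^2+16z-20 = (1/4)(4z^4-12z^3+24z^2+48z-160) + (z^3-z^2+4z+20)
  4z^4-12z^3+24z^2+48z-160 = (4z-8)(z^3-z^2+4z+20) + (0)
The last nonzero remainder z^3-z^2+4z+20 is already monic.
Then lcm(f, g) = f·g / gcd(f, g); expanding and making the result monic gives the answer.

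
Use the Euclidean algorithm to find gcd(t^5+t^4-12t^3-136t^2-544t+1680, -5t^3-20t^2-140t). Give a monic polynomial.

t^2+4t+28

Apply the Euclidean algorithm:
  t^5+t^4-12t^3-136t^2-544t+1680 = (-(1/5)t^2+(3/5)t+28/5)(-5t^3-20t^2-140t) + (60t^2+240t+1680)
  -5t^3-20t^2-140t = (-(1/12)t)(60t^2+240t+1680) + (0)
Last nonzero remainder: 60t^2+240t+1680. Dividing through by 60 gives the monic gcd t^2+4t+28.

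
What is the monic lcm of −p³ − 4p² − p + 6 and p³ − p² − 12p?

p⁵ − 15p³ − 10p² + 24p

Repeated division with remainder:
  −p³ − 4p² − p + 6 = (−1)(p³ − p² − 12p) + (−5p² − 13p + 6)
  p³ − p² − 12p = (−(1/5)p + 18/25)(−5p² − 13p + 6) + (−(36/25)p − 108/25)
  −5p² − 13p + 6 = ((125/36)p − 25/18)(−(36/25)p − 108/25) + (0)
Last nonzero remainder: −(36/25)p − 108/25. Dividing through by −36/25 gives the monic gcd p + 3.
Then lcm(f, g) = f·g / gcd(f, g); expanding and making the result monic gives the answer.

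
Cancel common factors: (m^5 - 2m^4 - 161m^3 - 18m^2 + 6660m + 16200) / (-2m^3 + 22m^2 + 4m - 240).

(-m^3 - 5m^2 + 96m + 540)/(2m - 8)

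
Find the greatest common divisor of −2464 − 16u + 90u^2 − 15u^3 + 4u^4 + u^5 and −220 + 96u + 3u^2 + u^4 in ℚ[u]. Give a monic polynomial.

22 − 3u + u^2

By polynomial division,
  u^5 + 4u^4 − 15u^3 + 90u^2 − 16u − 2464 = (u + 4)(u^4 + 3u^2 + 96u − 220) + (−18u^3 − 18u^2 − 180u − 1584)
  u^4 + 3u^2 + 96u − 220 = (−(1/18)u + 1/18)(−18u^3 − 18u^2 − 180u − 1584) + (−6u^2 + 18u − 132)
  −18u^3 − 18u^2 − 180u − 1584 = (3u + 12)(−6u^2 + 18u − 132) + (0)
Last nonzero remainder: −6u^2 + 18u − 132. Dividing through by −6 gives the monic gcd u^2 − 3u + 22.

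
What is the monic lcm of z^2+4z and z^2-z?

By polynomial division,
  z^2+4z = (z^2-z) + (5z)
  z^2-z = ((1/5)z-1/5)(5z) + (0)
Last nonzero remainder: 5z. Dividing through by 5 gives the monic gcd z.
Then lcm(f, g) = f·g / gcd(f, g); expanding and making the result monic gives the answer.

z^3+3z^2-4z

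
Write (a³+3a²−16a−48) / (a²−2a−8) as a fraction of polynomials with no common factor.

Repeated division with remainder:
  a³+3a²−16a−48 = (a+5)(a²−2a−8) + (2a−8)
  a²−2a−8 = ((1/2)a+1)(2a−8) + (0)
Last nonzero remainder: 2a−8. Dividing through by 2 gives the monic gcd a−4.
Cancel a−4 from numerator and denominator to get the reduced form.

(a²+7a+12)/(a+2)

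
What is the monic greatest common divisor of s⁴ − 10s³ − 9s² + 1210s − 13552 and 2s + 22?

s + 11

Apply the Euclidean algorithm:
  s⁴ − 10s³ − 9s² + 1210s − 13552 = ((1/2)s³ − (21/2)s² + 111s − 616)(2s + 22) + (0)
Last nonzero remainder: 2s + 22. Dividing through by 2 gives the monic gcd s + 11.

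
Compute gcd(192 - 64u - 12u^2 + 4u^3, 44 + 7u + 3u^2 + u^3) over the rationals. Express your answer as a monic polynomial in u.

Repeated division with remainder:
  4u^3 - 12u^2 - 64u + 192 = (4)(u^3 + 3u^2 + 7u + 44) + (-24u^2 - 92u + 16)
  u^3 + 3u^2 + 7u + 44 = (-(1/24)u + 5/144)(-24u^2 - 92u + 16) + ((391/36)u + 391/9)
  -24u^2 - 92u + 16 = (-(864/391)u + 144/391)((391/36)u + 391/9) + (0)
Last nonzero remainder: (391/36)u + 391/9. Dividing through by 391/36 gives the monic gcd u + 4.

4 + u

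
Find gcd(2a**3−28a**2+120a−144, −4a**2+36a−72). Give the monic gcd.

a−6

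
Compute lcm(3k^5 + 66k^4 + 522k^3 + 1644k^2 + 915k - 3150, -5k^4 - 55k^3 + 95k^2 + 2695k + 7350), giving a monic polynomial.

k^6 + 15k^5 + 20k^4 - 670k^3 - 3531k^2 - 3185k + 7350

Euclidean algorithm in ℚ[k]:
  3k^5 + 66k^4 + 522k^3 + 1644k^2 + 915k - 3150 = (-(3/5)k - 33/5)(-5k^4 - 55k^3 + 95k^2 + 2695k + 7350) + (216k^3 + 3888k^2 + 23112k + 45360)
  -5k^4 - 55k^3 + 95k^2 + 2695k + 7350 = (-(5/216)k + 35/216)(216k^3 + 3888k^2 + 23112k + 45360) + (0)
Last nonzero remainder: 216k^3 + 3888k^2 + 23112k + 45360. Dividing through by 216 gives the monic gcd k^3 + 18k^2 + 107k + 210.
Then lcm(f, g) = f·g / gcd(f, g); expanding and making the result monic gives the answer.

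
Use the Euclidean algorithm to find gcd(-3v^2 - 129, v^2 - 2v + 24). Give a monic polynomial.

By polynomial division,
  -3v^2 - 129 = (-3)(v^2 - 2v + 24) + (-6v - 57)
  v^2 - 2v + 24 = (-(1/6)v + 23/12)(-6v - 57) + (533/4)
  -6v - 57 = (-(24/533)v - 228/533)(533/4) + (0)
The last nonzero remainder is the constant 533/4, so the polynomials are coprime and gcd = 1.

1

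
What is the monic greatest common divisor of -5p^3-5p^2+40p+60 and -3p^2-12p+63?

p-3

Repeated division with remainder:
  -5p^3-5p^2+40p+60 = ((5/3)p-5)(-3p^2-12p+63) + (-125p+375)
  -3p^2-12p+63 = ((3/125)p+21/125)(-125p+375) + (0)
Last nonzero remainder: -125p+375. Dividing through by -125 gives the monic gcd p-3.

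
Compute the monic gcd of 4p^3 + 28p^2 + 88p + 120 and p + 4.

By polynomial division,
  4p^3 + 28p^2 + 88p + 120 = (4p^2 + 12p + 40)(p + 4) + (-40)
  p + 4 = (-(1/40)p - 1/10)(-40) + (0)
The last nonzero remainder is the constant -40, so the polynomials are coprime and gcd = 1.

1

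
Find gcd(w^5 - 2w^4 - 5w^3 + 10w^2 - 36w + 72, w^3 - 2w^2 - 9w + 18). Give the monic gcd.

w^3 - 2w^2 - 9w + 18

By polynomial division,
  w^5 - 2w^4 - 5w^3 + 10w^2 - 36w + 72 = (w^2 + 4)(w^3 - 2w^2 - 9w + 18) + (0)
The last nonzero remainder w^3 - 2w^2 - 9w + 18 is already monic.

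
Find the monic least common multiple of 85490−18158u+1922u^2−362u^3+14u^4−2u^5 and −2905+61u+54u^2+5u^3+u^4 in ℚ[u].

−299215+20808u+2352u^2+306u^3+132u^4+u^6

Euclidean algorithm in ℚ[u]:
  −2u^5+14u^4−362u^3+1922u^2−18158u+85490 = (−2u+24)(u^4+5u^3+54u^2+61u−2905) + (−374u^3+748u^2−25432u+155210)
  u^4+5u^3+54u^2+61u−2905 = (−(1/374)u−7/374)(−374u^3+748u^2−25432u+155210) + (0)
Last nonzero remainder: −374u^3+748u^2−25432u+155210. Dividing through by −374 gives the monic gcd u^3−2u^2+68u−415.
Then lcm(f, g) = f·g / gcd(f, g); expanding and making the result monic gives the answer.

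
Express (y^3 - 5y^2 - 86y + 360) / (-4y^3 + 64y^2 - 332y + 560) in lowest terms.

(-y^2 + y + 90)/(4y^2 - 48y + 140)

By polynomial division,
  y^3 - 5y^2 - 86y + 360 = (-1/4)(-4y^3 + 64y^2 - 332y + 560) + (11y^2 - 169y + 500)
  -4y^3 + 64y^2 - 332y + 560 = (-(4/11)y + 28/121)(11y^2 - 169y + 500) + (-(13440/121)y + 53760/121)
  11y^2 - 169y + 500 = (-(1331/13440)y + 3025/2688)(-(13440/121)y + 53760/121) + (0)
Last nonzero remainder: -(13440/121)y + 53760/121. Dividing through by -13440/121 gives the monic gcd y - 4.
Cancel y - 4 from numerator and denominator to get the reduced form.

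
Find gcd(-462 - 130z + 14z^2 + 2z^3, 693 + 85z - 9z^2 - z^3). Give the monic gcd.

Euclidean algorithm in ℚ[z]:
  2z^3 + 14z^2 - 130z - 462 = (-2)(-z^3 - 9z^2 + 85z + 693) + (-4z^2 + 40z + 924)
  -z^3 - 9z^2 + 85z + 693 = ((1/4)z + 19/4)(-4z^2 + 40z + 924) + (-336z - 3696)
  -4z^2 + 40z + 924 = ((1/84)z - 1/4)(-336z - 3696) + (0)
Last nonzero remainder: -336z - 3696. Dividing through by -336 gives the monic gcd z + 11.

11 + z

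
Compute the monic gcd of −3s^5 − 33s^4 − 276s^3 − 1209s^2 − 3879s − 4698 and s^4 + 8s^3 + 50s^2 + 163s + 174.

Apply the Euclidean algorithm:
  −3s^5 − 33s^4 − 276s^3 − 1209s^2 − 3879s − 4698 = (−3s − 9)(s^4 + 8s^3 + 50s^2 + 163s + 174) + (−54s^3 − 270s^2 − 1890s − 3132)
  s^4 + 8s^3 + 50s^2 + 163s + 174 = (−(1/54)s − 1/18)(−54s^3 − 270s^2 − 1890s − 3132) + (0)
Last nonzero remainder: −54s^3 − 270s^2 − 1890s − 3132. Dividing through by −54 gives the monic gcd s^3 + 5s^2 + 35s + 58.

s^3 + 5s^2 + 35s + 58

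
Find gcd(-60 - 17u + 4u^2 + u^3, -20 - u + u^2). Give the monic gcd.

1

Repeated division with remainder:
  u^3 + 4u^2 - 17u - 60 = (u + 5)(u^2 - u - 20) + (8u + 40)
  u^2 - u - 20 = ((1/8)u - 3/4)(8u + 40) + (10)
  8u + 40 = ((4/5)u + 4)(10) + (0)
The last nonzero remainder is the constant 10, so the polynomials are coprime and gcd = 1.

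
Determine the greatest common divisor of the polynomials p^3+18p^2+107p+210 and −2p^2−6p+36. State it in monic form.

p+6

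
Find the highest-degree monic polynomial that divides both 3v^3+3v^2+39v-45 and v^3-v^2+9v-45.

v^2+2v+15

Repeated division with remainder:
  3v^3+3v^2+39v-45 = (3)(v^3-v^2+9v-45) + (6v^2+12v+90)
  v^3-v^2+9v-45 = ((1/6)v-1/2)(6v^2+12v+90) + (0)
Last nonzero remainder: 6v^2+12v+90. Dividing through by 6 gives the monic gcd v^2+2v+15.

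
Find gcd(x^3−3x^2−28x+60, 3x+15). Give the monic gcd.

x+5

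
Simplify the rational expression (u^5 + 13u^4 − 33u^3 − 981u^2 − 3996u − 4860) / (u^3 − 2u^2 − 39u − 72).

Euclidean algorithm in ℚ[u]:
  u^5 + 13u^4 − 33u^3 − 981u^2 − 3996u − 4860 = (u^2 + 15u + 36)(u^3 − 2u^2 − 39u − 72) + (−252u^2 − 1512u − 2268)
  u^3 − 2u^2 − 39u − 72 = (−(1/252)u + 2/63)(−252u^2 − 1512u − 2268) + (0)
Last nonzero remainder: −252u^2 − 1512u − 2268. Dividing through by −252 gives the monic gcd u^2 + 6u + 9.
Cancel u^2 + 6u + 9 from numerator and denominator to get the reduced form.

(u^3 + 7u^2 − 84u − 540)/(u − 8)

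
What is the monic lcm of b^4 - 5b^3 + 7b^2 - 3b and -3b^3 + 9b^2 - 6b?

b^5 - 7b^4 + 17b^3 - 17b^2 + 6b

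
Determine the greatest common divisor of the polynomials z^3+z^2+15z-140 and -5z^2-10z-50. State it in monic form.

Apply the Euclidean algorithm:
  z^3+z^2+15z-140 = (-(1/5)z+1/5)(-5z^2-10z-50) + (7z-130)
  -5z^2-10z-50 = (-(5/7)z-720/49)(7z-130) + (-96050/49)
  7z-130 = (-(343/96050)z+637/9605)(-96050/49) + (0)
The last nonzero remainder is the constant -96050/49, so the polynomials are coprime and gcd = 1.

1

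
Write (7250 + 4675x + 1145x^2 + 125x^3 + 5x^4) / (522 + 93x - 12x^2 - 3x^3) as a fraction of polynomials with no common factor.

Apply the Euclidean algorithm:
  5x^4 + 125x^3 + 1145x^2 + 4675x + 7250 = (-(5/3)x - 35)(-3x^3 - 12x^2 + 93x + 522) + (880x^2 + 8800x + 25520)
  -3x^3 - 12x^2 + 93x + 522 = (-(3/880)x + 9/440)(880x^2 + 8800x + 25520) + (0)
Last nonzero remainder: 880x^2 + 8800x + 25520. Dividing through by 880 gives the monic gcd x^2 + 10x + 29.
Cancel x^2 + 10x + 29 from numerator and denominator to get the reduced form.

(-250 - 75x - 5x^2)/(-18 + 3x)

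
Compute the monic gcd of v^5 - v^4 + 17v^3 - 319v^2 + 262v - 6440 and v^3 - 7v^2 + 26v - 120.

Euclidean algorithm in ℚ[v]:
  v^5 - v^4 + 17v^3 - 319v^2 + 262v - 6440 = (v^2 + 6v + 33)(v^3 - 7v^2 + 26v - 120) + (-124v^2 + 124v - 2480)
  v^3 - 7v^2 + 26v - 120 = (-(1/124)v + 3/62)(-124v^2 + 124v - 2480) + (0)
Last nonzero remainder: -124v^2 + 124v - 2480. Dividing through by -124 gives the monic gcd v^2 - v + 20.

v^2 - v + 20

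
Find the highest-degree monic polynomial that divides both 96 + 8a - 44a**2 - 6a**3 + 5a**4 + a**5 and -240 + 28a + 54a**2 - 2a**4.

-24 - 2a + 5a**2 + a**3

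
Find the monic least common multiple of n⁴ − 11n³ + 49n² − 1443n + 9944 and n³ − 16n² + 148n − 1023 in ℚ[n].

Euclidean algorithm in ℚ[n]:
  n⁴ − 11n³ + 49n² − 1443n + 9944 = (n + 5)(n³ − 16n² + 148n − 1023) + (−19n² − 1160n + 15059)
  n³ − 16n² + 148n − 1023 = (−(1/19)n + 1464/361)(−19n² − 1160n + 15059) + ((2037789/361)n − 22415679/361)
  −19n² − 1160n + 15059 = (−(6859/2037789)n − 494209/2037789)((2037789/361)n − 22415679/361) + (0)
Last nonzero remainder: (2037789/361)n − 22415679/361. Dividing through by 2037789/361 gives the monic gcd n − 11.
Then lcm(f, g) = f·g / gcd(f, g); expanding and making the result monic gives the answer.

n⁶ − 16n⁵ + 197n⁴ − 2711n³ + 21716n² − 183919n + 924792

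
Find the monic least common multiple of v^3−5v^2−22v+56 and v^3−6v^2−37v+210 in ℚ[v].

v^5−4v^4−57v^3+184v^2+716v−1680

Euclidean algorithm in ℚ[v]:
  v^3−5v^2−22v+56 = (v^3−6v^2−37v+210) + (v^2+15v−154)
  v^3−6v^2−37v+210 = (v−21)(v^2+15v−154) + (432v−3024)
  v^2+15v−154 = ((1/432)v+11/216)(432v−3024) + (0)
Last nonzero remainder: 432v−3024. Dividing through by 432 gives the monic gcd v−7.
Then lcm(f, g) = f·g / gcd(f, g); expanding and making the result monic gives the answer.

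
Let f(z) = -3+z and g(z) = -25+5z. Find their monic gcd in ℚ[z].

1

Apply the Euclidean algorithm:
  z-3 = (1/5)(5z-25) + (2)
  5z-25 = ((5/2)z-25/2)(2) + (0)
The last nonzero remainder is the constant 2, so the polynomials are coprime and gcd = 1.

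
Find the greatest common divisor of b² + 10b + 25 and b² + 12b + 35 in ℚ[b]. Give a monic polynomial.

b + 5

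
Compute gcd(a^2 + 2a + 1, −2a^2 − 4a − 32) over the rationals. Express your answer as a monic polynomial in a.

By polynomial division,
  a^2 + 2a + 1 = (−1/2)(−2a^2 − 4a − 32) + (−15)
  −2a^2 − 4a − 32 = ((2/15)a^2 + (4/15)a + 32/15)(−15) + (0)
The last nonzero remainder is the constant −15, so the polynomials are coprime and gcd = 1.

1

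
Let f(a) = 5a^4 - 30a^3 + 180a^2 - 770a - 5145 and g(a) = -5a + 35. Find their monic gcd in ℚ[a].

Apply the Euclidean algorithm:
  5a^4 - 30a^3 + 180a^2 - 770a - 5145 = (-a^3 - a^2 - 43a - 147)(-5a + 35) + (0)
Last nonzero remainder: -5a + 35. Dividing through by -5 gives the monic gcd a - 7.

a - 7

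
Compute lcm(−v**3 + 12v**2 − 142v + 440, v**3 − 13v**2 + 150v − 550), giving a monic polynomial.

v**4 − 17v**3 + 202v**2 − 1150v + 2200

Euclidean algorithm in ℚ[v]:
  −v**3 + 12v**2 − 142v + 440 = (−1)(v**3 − 13v**2 + 150v − 550) + (−v**2 + 8v − 110)
  v**3 − 13v**2 + 150v − 550 = (−v + 5)(−v**2 + 8v − 110) + (0)
Last nonzero remainder: −v**2 + 8v − 110. Dividing through by −1 gives the monic gcd v**2 − 8v + 110.
Then lcm(f, g) = f·g / gcd(f, g); expanding and making the result monic gives the answer.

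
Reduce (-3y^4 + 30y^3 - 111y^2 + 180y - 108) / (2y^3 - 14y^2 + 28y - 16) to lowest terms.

(-3y^3 + 24y^2 - 63y + 54)/(2y^2 - 10y + 8)

Repeated division with remainder:
  -3y^4 + 30y^3 - 111y^2 + 180y - 108 = (-(3/2)y + 9/2)(2y^3 - 14y^2 + 28y - 16) + (-6y^2 + 30y - 36)
  2y^3 - 14y^2 + 28y - 16 = (-(1/3)y + 2/3)(-6y^2 + 30y - 36) + (-4y + 8)
  -6y^2 + 30y - 36 = ((3/2)y - 9/2)(-4y + 8) + (0)
Last nonzero remainder: -4y + 8. Dividing through by -4 gives the monic gcd y - 2.
Cancel y - 2 from numerator and denominator to get the reduced form.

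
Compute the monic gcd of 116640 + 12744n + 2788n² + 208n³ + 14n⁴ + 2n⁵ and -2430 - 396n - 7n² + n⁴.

Repeated division with remainder:
  2n⁵ + 14n⁴ + 208n³ + 2788n² + 12744n + 116640 = (2n + 14)(n⁴ - 7n² - 396n - 2430) + (222n³ + 3678n² + 23148n + 150660)
  n⁴ - 7n² - 396n - 2430 = ((1/222)n - 613/8214)(222n³ + 3678n² + 23148n + 150660) + ((223440/1369)n² + (893760/1369)n + 12065760/1369)
  222n³ + 3678n² + 23148n + 150660 = ((50653/37240)n + 127317/7448)((223440/1369)n² + (893760/1369)n + 12065760/1369) + (0)
Last nonzero remainder: (223440/1369)n² + (893760/1369)n + 12065760/1369. Dividing through by 223440/1369 gives the monic gcd n² + 4n + 54.

54 + 4n + n²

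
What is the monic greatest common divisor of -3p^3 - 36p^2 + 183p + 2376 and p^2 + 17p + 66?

Apply the Euclidean algorithm:
  -3p^3 - 36p^2 + 183p + 2376 = (-3p + 15)(p^2 + 17p + 66) + (126p + 1386)
  p^2 + 17p + 66 = ((1/126)p + 1/21)(126p + 1386) + (0)
Last nonzero remainder: 126p + 1386. Dividing through by 126 gives the monic gcd p + 11.

p + 11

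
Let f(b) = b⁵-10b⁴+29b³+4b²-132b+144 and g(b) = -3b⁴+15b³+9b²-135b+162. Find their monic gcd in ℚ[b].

b³-8b²+21b-18

Apply the Euclidean algorithm:
  b⁵-10b⁴+29b³+4b²-132b+144 = (-(1/3)b+5/3)(-3b⁴+15b³+9b²-135b+162) + (7b³-56b²+147b-126)
  -3b⁴+15b³+9b²-135b+162 = (-(3/7)b-9/7)(7b³-56b²+147b-126) + (0)
Last nonzero remainder: 7b³-56b²+147b-126. Dividing through by 7 gives the monic gcd b³-8b²+21b-18.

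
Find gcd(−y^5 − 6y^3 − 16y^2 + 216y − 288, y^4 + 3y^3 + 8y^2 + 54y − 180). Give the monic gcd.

Apply the Euclidean algorithm:
  −y^5 − 6y^3 − 16y^2 + 216y − 288 = (−y + 3)(y^4 + 3y^3 + 8y^2 + 54y − 180) + (−7y^3 + 14y^2 − 126y + 252)
  y^4 + 3y^3 + 8y^2 + 54y − 180 = (−(1/7)y − 5/7)(−7y^3 + 14y^2 − 126y + 252) + (0)
Last nonzero remainder: −7y^3 + 14y^2 − 126y + 252. Dividing through by −7 gives the monic gcd y^3 − 2y^2 + 18y − 36.

y^3 − 2y^2 + 18y − 36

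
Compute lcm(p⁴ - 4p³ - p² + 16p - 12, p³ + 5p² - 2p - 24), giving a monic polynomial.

p⁶ + 3p⁵ - 17p⁴ - 39p³ + 88p² + 108p - 144

By polynomial division,
  p⁴ - 4p³ - p² + 16p - 12 = (p - 9)(p³ + 5p² - 2p - 24) + (46p² + 22p - 228)
  p³ + 5p² - 2p - 24 = ((1/46)p + 52/529)(46p² + 22p - 228) + ((420/529)p - 840/529)
  46p² + 22p - 228 = ((12167/210)p + 10051/70)((420/529)p - 840/529) + (0)
Last nonzero remainder: (420/529)p - 840/529. Dividing through by 420/529 gives the monic gcd p - 2.
Then lcm(f, g) = f·g / gcd(f, g); expanding and making the result monic gives the answer.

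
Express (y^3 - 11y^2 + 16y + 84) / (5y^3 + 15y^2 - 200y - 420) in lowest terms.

Apply the Euclidean algorithm:
  y^3 - 11y^2 + 16y + 84 = (1/5)(5y^3 + 15y^2 - 200y - 420) + (-14y^2 + 56y + 168)
  5y^3 + 15y^2 - 200y - 420 = (-(5/14)y - 5/2)(-14y^2 + 56y + 168) + (0)
Last nonzero remainder: -14y^2 + 56y + 168. Dividing through by -14 gives the monic gcd y^2 - 4y - 12.
Cancel y^2 - 4y - 12 from numerator and denominator to get the reduced form.

(y - 7)/(5y + 35)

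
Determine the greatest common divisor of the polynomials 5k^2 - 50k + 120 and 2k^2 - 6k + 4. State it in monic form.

1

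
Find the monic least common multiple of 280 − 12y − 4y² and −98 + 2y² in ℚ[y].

−490 − 49y + 10y² + y³

Apply the Euclidean algorithm:
  −4y² − 12y + 280 = (−2)(2y² − 98) + (−12y + 84)
  2y² − 98 = (−(1/6)y − 7/6)(−12y + 84) + (0)
Last nonzero remainder: −12y + 84. Dividing through by −12 gives the monic gcd y − 7.
Then lcm(f, g) = f·g / gcd(f, g); expanding and making the result monic gives the answer.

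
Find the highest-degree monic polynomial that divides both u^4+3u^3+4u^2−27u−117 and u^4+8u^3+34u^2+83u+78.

u^3+6u^2+22u+39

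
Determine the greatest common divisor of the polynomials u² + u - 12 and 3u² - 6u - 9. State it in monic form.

By polynomial division,
  u² + u - 12 = (1/3)(3u² - 6u - 9) + (3u - 9)
  3u² - 6u - 9 = (u + 1)(3u - 9) + (0)
Last nonzero remainder: 3u - 9. Dividing through by 3 gives the monic gcd u - 3.

u - 3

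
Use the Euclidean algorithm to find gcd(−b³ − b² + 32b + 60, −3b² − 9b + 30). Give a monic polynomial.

b + 5

Euclidean algorithm in ℚ[b]:
  −b³ − b² + 32b + 60 = ((1/3)b − 2/3)(−3b² − 9b + 30) + (16b + 80)
  −3b² − 9b + 30 = (−(3/16)b + 3/8)(16b + 80) + (0)
Last nonzero remainder: 16b + 80. Dividing through by 16 gives the monic gcd b + 5.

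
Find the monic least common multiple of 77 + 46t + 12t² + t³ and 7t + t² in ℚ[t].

77t + 46t² + 12t³ + t⁴

Apply the Euclidean algorithm:
  t³ + 12t² + 46t + 77 = (t + 5)(t² + 7t) + (11t + 77)
  t² + 7t = ((1/11)t)(11t + 77) + (0)
Last nonzero remainder: 11t + 77. Dividing through by 11 gives the monic gcd t + 7.
Then lcm(f, g) = f·g / gcd(f, g); expanding and making the result monic gives the answer.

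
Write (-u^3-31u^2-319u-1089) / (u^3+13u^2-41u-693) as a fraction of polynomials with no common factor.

By polynomial division,
  -u^3-31u^2-319u-1089 = (-1)(u^3+13u^2-41u-693) + (-18u^2-360u-1782)
  u^3+13u^2-41u-693 = (-(1/18)u+7/18)(-18u^2-360u-1782) + (0)
Last nonzero remainder: -18u^2-360u-1782. Dividing through by -18 gives the monic gcd u^2+20u+99.
Cancel u^2+20u+99 from numerator and denominator to get the reduced form.

(-u-11)/(u-7)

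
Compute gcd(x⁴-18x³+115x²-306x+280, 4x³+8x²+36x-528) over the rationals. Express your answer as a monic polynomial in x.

Euclidean algorithm in ℚ[x]:
  x⁴-18x³+115x²-306x+280 = ((1/4)x-5)(4x³+8x²+36x-528) + (146x²+6x-2360)
  4x³+8x²+36x-528 = ((2/73)x+286/5329)(146x²+6x-2360) + ((534688/5329)x-2138752/5329)
  146x²+6x-2360 = ((389017/267344)x+1572055/267344)((534688/5329)x-2138752/5329) + (0)
Last nonzero remainder: (534688/5329)x-2138752/5329. Dividing through by 534688/5329 gives the monic gcd x-4.

x-4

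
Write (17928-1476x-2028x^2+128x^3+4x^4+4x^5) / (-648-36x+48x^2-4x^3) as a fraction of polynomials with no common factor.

Apply the Euclidean algorithm:
  4x^5+4x^4+128x^3-2028x^2-1476x+17928 = (-x^2-13x-179)(-4x^3+48x^2-36x-648) + (5448x^2-16344x-98064)
  -4x^3+48x^2-36x-648 = (-(1/1362)x+3/454)(5448x^2-16344x-98064) + (0)
Last nonzero remainder: 5448x^2-16344x-98064. Dividing through by 5448 gives the monic gcd x^2-3x-18.
Cancel x^2-3x-18 from numerator and denominator to get the reduced form.

(249-62x-4x^2-x^3)/(-9+x)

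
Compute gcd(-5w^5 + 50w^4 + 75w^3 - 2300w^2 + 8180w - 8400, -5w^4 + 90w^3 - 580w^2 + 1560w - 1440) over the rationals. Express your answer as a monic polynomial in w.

Euclidean algorithm in ℚ[w]:
  -5w^5 + 50w^4 + 75w^3 - 2300w^2 + 8180w - 8400 = (w + 8)(-5w^4 + 90w^3 - 580w^2 + 1560w - 1440) + (-65w^3 + 780w^2 - 2860w + 3120)
  -5w^4 + 90w^3 - 580w^2 + 1560w - 1440 = ((1/13)w - 6/13)(-65w^3 + 780w^2 - 2860w + 3120) + (0)
Last nonzero remainder: -65w^3 + 780w^2 - 2860w + 3120. Dividing through by -65 gives the monic gcd w^3 - 12w^2 + 44w - 48.

w^3 - 12w^2 + 44w - 48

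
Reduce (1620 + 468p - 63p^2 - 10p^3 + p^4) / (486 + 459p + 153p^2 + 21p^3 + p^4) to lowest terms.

Repeated division with remainder:
  p^4 - 10p^3 - 63p^2 + 468p + 1620 = (p^4 + 21p^3 + 153p^2 + 459p + 486) + (-31p^3 - 216p^2 + 9p + 1134)
  p^4 + 21p^3 + 153p^2 + 459p + 486 = (-(1/31)p - 435/961)(-31p^3 - 216p^2 + 9p + 1134) + ((53352/961)p^2 + (480168/961)p + 960336/961)
  -31p^3 - 216p^2 + 9p + 1134 = (-(29791/53352)p + 6727/5928)((53352/961)p^2 + (480168/961)p + 960336/961) + (0)
Last nonzero remainder: (53352/961)p^2 + (480168/961)p + 960336/961. Dividing through by 53352/961 gives the monic gcd p^2 + 9p + 18.
Cancel p^2 + 9p + 18 from numerator and denominator to get the reduced form.

(90 - 19p + p^2)/(27 + 12p + p^2)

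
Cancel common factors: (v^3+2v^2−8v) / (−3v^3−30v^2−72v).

Apply the Euclidean algorithm:
  v^3+2v^2−8v = (−1/3)(−3v^3−30v^2−72v) + (−8v^2−32v)
  −3v^3−30v^2−72v = ((3/8)v+9/4)(−8v^2−32v) + (0)
Last nonzero remainder: −8v^2−32v. Dividing through by −8 gives the monic gcd v^2+4v.
Cancel v^2+4v from numerator and denominator to get the reduced form.

(−v+2)/(3v+18)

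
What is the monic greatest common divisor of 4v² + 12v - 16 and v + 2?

1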